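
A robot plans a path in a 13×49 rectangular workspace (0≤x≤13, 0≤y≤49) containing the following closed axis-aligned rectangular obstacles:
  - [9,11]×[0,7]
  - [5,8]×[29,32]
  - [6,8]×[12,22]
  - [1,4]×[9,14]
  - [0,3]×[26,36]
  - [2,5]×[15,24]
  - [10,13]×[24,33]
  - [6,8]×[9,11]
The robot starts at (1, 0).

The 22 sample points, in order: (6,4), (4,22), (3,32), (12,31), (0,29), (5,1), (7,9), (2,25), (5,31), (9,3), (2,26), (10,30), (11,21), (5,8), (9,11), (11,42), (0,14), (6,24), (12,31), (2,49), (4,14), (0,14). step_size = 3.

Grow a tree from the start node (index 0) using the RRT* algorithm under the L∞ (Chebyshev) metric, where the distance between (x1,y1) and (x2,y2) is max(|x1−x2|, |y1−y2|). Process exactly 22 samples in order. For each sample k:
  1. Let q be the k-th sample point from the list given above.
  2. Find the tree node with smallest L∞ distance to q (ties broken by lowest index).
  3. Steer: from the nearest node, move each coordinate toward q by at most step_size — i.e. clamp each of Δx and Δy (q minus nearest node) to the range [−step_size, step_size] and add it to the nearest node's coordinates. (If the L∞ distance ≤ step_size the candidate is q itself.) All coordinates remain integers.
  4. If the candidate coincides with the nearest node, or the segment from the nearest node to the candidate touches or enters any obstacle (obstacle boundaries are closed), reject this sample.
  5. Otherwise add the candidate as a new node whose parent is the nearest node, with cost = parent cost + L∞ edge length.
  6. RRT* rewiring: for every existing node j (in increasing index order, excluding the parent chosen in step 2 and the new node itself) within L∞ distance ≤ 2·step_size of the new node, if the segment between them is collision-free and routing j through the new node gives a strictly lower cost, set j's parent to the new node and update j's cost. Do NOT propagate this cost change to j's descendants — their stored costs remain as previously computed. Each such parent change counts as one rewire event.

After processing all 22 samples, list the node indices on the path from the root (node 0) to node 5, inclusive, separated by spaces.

Path: 0 1 3 5

1. q=(6,4) nearest=0 d=5 new=(4,3) → add node 1 parent=0 cost=3
2. q=(4,22) nearest=1 d=19 new=(4,6) → add node 2 parent=1 cost=6
3. q=(3,32) nearest=2 d=26 new=(3,9) → blocked by [1,4]×[9,14], reject
4. q=(12,31) nearest=2 d=25 new=(7,9) → blocked by [6,8]×[9,11], reject
5. q=(0,29) nearest=2 d=23 new=(1,9) → blocked by [1,4]×[9,14], reject
6. q=(5,1) nearest=1 d=2 new=(5,1) → add node 3 parent=1 cost=5
7. q=(7,9) nearest=2 d=3 new=(7,9) → blocked by [6,8]×[9,11], reject
8. q=(2,25) nearest=2 d=19 new=(2,9) → blocked by [1,4]×[9,14], reject
9. q=(5,31) nearest=2 d=25 new=(5,9) → add node 4 parent=2 cost=9
10. q=(9,3) nearest=3 d=4 new=(8,3) → add node 5 parent=3 cost=8
11. q=(2,26) nearest=4 d=17 new=(2,12) → blocked by [1,4]×[9,14], reject
12. q=(10,30) nearest=4 d=21 new=(8,12) → blocked by [6,8]×[12,22], reject
13. q=(11,21) nearest=4 d=12 new=(8,12) → blocked by [6,8]×[12,22], reject
14. q=(5,8) nearest=4 d=1 new=(5,8) → add node 6 parent=4 cost=10
15. q=(9,11) nearest=4 d=4 new=(8,11) → blocked by [6,8]×[9,11], reject
16. q=(11,42) nearest=4 d=33 new=(8,12) → blocked by [6,8]×[12,22], reject
17. q=(0,14) nearest=4 d=5 new=(2,12) → blocked by [1,4]×[9,14], reject
18. q=(6,24) nearest=4 d=15 new=(6,12) → blocked by [6,8]×[12,22], reject
19. q=(12,31) nearest=4 d=22 new=(8,12) → blocked by [6,8]×[12,22], reject
20. q=(2,49) nearest=4 d=40 new=(2,12) → blocked by [1,4]×[9,14], reject
21. q=(4,14) nearest=4 d=5 new=(4,12) → blocked by [1,4]×[9,14], reject
22. q=(0,14) nearest=4 d=5 new=(2,12) → blocked by [1,4]×[9,14], reject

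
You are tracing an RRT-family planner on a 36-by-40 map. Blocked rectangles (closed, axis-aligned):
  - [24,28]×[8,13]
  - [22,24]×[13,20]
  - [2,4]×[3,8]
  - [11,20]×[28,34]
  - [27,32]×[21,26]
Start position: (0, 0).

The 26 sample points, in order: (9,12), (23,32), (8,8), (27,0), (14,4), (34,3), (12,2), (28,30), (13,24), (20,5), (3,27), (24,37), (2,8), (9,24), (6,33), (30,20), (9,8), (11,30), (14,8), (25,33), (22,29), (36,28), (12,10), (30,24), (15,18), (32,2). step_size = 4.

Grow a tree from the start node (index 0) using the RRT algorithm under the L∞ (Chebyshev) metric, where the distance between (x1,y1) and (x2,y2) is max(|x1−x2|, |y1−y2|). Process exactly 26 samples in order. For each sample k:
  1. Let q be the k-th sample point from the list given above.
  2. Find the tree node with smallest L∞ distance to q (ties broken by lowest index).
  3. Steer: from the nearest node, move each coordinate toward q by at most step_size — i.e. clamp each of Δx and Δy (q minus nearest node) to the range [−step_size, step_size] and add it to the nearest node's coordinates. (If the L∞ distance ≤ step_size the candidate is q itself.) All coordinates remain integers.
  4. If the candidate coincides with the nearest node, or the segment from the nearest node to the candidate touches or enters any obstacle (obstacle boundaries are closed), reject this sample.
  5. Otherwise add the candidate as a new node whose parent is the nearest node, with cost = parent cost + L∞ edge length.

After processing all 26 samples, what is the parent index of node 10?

Parent of node 10: 9

1. q=(9,12) nearest=0 d=12 new=(4,4) → blocked by [2,4]×[3,8], reject
2. q=(23,32) nearest=0 d=32 new=(4,4) → blocked by [2,4]×[3,8], reject
3. q=(8,8) nearest=0 d=8 new=(4,4) → blocked by [2,4]×[3,8], reject
4. q=(27,0) nearest=0 d=27 new=(4,0) → add node 1 parent=0 cost=4
5. q=(14,4) nearest=1 d=10 new=(8,4) → add node 2 parent=1 cost=8
6. q=(34,3) nearest=2 d=26 new=(12,3) → add node 3 parent=2 cost=12
7. q=(12,2) nearest=3 d=1 new=(12,2) → add node 4 parent=3 cost=13
8. q=(28,30) nearest=2 d=26 new=(12,8) → add node 5 parent=2 cost=12
9. q=(13,24) nearest=5 d=16 new=(13,12) → add node 6 parent=5 cost=16
10. q=(20,5) nearest=6 d=7 new=(17,8) → add node 7 parent=6 cost=20
11. q=(3,27) nearest=6 d=15 new=(9,16) → add node 8 parent=6 cost=20
12. q=(24,37) nearest=8 d=21 new=(13,20) → add node 9 parent=8 cost=24
13. q=(2,8) nearest=2 d=6 new=(4,8) → blocked by [2,4]×[3,8], reject
14. q=(9,24) nearest=9 d=4 new=(9,24) → add node 10 parent=9 cost=28
15. q=(6,33) nearest=10 d=9 new=(6,28) → add node 11 parent=10 cost=32
16. q=(30,20) nearest=7 d=13 new=(21,12) → add node 12 parent=7 cost=24
17. q=(9,8) nearest=5 d=3 new=(9,8) → add node 13 parent=5 cost=15
18. q=(11,30) nearest=11 d=5 new=(10,30) → add node 14 parent=11 cost=36
19. q=(14,8) nearest=5 d=2 new=(14,8) → add node 15 parent=5 cost=14
20. q=(25,33) nearest=9 d=13 new=(17,24) → add node 16 parent=9 cost=28
21. q=(22,29) nearest=16 d=5 new=(21,28) → add node 17 parent=16 cost=32
22. q=(36,28) nearest=17 d=15 new=(25,28) → add node 18 parent=17 cost=36
23. q=(12,10) nearest=5 d=2 new=(12,10) → add node 19 parent=5 cost=14
24. q=(30,24) nearest=18 d=5 new=(29,24) → blocked by [27,32]×[21,26], reject
25. q=(15,18) nearest=9 d=2 new=(15,18) → add node 20 parent=9 cost=26
26. q=(32,2) nearest=12 d=11 new=(25,8) → blocked by [24,28]×[8,13], reject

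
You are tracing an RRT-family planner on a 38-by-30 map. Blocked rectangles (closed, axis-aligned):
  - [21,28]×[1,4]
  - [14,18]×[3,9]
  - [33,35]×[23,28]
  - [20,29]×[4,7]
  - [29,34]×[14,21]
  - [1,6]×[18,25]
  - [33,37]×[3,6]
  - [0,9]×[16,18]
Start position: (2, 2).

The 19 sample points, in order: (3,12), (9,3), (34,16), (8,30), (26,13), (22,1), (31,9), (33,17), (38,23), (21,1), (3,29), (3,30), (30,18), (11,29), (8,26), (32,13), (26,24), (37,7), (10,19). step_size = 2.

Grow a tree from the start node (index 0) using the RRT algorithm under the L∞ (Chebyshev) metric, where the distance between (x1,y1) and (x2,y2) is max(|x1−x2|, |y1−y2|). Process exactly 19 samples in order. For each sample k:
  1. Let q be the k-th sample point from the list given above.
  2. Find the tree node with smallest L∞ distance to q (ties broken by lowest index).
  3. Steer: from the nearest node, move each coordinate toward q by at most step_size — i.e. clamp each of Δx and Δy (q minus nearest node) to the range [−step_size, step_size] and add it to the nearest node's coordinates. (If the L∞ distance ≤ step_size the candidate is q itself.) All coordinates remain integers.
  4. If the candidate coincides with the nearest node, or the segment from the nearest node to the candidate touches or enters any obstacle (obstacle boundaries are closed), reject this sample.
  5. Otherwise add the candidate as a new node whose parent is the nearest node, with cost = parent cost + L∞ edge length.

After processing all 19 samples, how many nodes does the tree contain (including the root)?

Node count: 11

1. q=(3,12) nearest=0 d=10 new=(3,4) → add node 1 parent=0 cost=2
2. q=(9,3) nearest=1 d=6 new=(5,3) → add node 2 parent=1 cost=4
3. q=(34,16) nearest=2 d=29 new=(7,5) → add node 3 parent=2 cost=6
4. q=(8,30) nearest=3 d=25 new=(8,7) → add node 4 parent=3 cost=8
5. q=(26,13) nearest=4 d=18 new=(10,9) → add node 5 parent=4 cost=10
6. q=(22,1) nearest=5 d=12 new=(12,7) → add node 6 parent=5 cost=12
7. q=(31,9) nearest=6 d=19 new=(14,9) → blocked by [14,18]×[3,9], reject
8. q=(33,17) nearest=6 d=21 new=(14,9) → blocked by [14,18]×[3,9], reject
9. q=(38,23) nearest=6 d=26 new=(14,9) → blocked by [14,18]×[3,9], reject
10. q=(21,1) nearest=6 d=9 new=(14,5) → blocked by [14,18]×[3,9], reject
11. q=(3,29) nearest=5 d=20 new=(8,11) → add node 7 parent=5 cost=12
12. q=(3,30) nearest=7 d=19 new=(6,13) → add node 8 parent=7 cost=14
13. q=(30,18) nearest=6 d=18 new=(14,9) → blocked by [14,18]×[3,9], reject
14. q=(11,29) nearest=8 d=16 new=(8,15) → add node 9 parent=8 cost=16
15. q=(8,26) nearest=9 d=11 new=(8,17) → blocked by [0,9]×[16,18], reject
16. q=(32,13) nearest=6 d=20 new=(14,9) → blocked by [14,18]×[3,9], reject
17. q=(26,24) nearest=5 d=16 new=(12,11) → add node 10 parent=5 cost=12
18. q=(37,7) nearest=6 d=25 new=(14,7) → blocked by [14,18]×[3,9], reject
19. q=(10,19) nearest=9 d=4 new=(10,17) → blocked by [0,9]×[16,18], reject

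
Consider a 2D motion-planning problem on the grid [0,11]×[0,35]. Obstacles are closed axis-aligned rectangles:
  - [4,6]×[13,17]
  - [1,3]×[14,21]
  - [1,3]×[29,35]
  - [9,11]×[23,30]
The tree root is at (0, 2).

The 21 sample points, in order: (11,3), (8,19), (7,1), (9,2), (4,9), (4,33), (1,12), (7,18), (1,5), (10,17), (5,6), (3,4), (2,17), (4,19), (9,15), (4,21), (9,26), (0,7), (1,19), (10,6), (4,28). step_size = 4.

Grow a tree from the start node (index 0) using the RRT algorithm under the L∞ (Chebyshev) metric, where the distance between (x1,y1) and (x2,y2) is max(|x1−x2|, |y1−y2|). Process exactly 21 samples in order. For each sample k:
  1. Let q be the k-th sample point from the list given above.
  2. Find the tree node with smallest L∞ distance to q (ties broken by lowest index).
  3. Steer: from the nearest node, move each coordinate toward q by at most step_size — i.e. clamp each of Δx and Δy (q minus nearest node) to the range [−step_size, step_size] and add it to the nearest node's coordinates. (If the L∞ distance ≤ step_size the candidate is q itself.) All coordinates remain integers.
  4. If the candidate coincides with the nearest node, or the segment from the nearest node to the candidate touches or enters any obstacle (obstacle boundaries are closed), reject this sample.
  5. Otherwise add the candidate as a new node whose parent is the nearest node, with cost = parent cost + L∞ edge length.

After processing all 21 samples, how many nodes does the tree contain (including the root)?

Node count: 16

1. q=(11,3) nearest=0 d=11 new=(4,3) → add node 1 parent=0 cost=4
2. q=(8,19) nearest=1 d=16 new=(8,7) → add node 2 parent=1 cost=8
3. q=(7,1) nearest=1 d=3 new=(7,1) → add node 3 parent=1 cost=7
4. q=(9,2) nearest=3 d=2 new=(9,2) → add node 4 parent=3 cost=9
5. q=(4,9) nearest=2 d=4 new=(4,9) → add node 5 parent=2 cost=12
6. q=(4,33) nearest=5 d=24 new=(4,13) → blocked by [4,6]×[13,17], reject
7. q=(1,12) nearest=5 d=3 new=(1,12) → add node 6 parent=5 cost=15
8. q=(7,18) nearest=6 d=6 new=(5,16) → blocked by [4,6]×[13,17], reject
9. q=(1,5) nearest=0 d=3 new=(1,5) → add node 7 parent=0 cost=3
10. q=(10,17) nearest=5 d=8 new=(8,13) → add node 8 parent=5 cost=16
11. q=(5,6) nearest=1 d=3 new=(5,6) → add node 9 parent=1 cost=7
12. q=(3,4) nearest=1 d=1 new=(3,4) → add node 10 parent=1 cost=5
13. q=(2,17) nearest=6 d=5 new=(2,16) → blocked by [1,3]×[14,21], reject
14. q=(4,19) nearest=8 d=6 new=(4,17) → blocked by [4,6]×[13,17], reject
15. q=(9,15) nearest=8 d=2 new=(9,15) → add node 11 parent=8 cost=18
16. q=(4,21) nearest=11 d=6 new=(5,19) → add node 12 parent=11 cost=22
17. q=(9,26) nearest=12 d=7 new=(9,23) → blocked by [9,11]×[23,30], reject
18. q=(0,7) nearest=7 d=2 new=(0,7) → add node 13 parent=7 cost=5
19. q=(1,19) nearest=12 d=4 new=(1,19) → blocked by [1,3]×[14,21], reject
20. q=(10,6) nearest=2 d=2 new=(10,6) → add node 14 parent=2 cost=10
21. q=(4,28) nearest=12 d=9 new=(4,23) → add node 15 parent=12 cost=26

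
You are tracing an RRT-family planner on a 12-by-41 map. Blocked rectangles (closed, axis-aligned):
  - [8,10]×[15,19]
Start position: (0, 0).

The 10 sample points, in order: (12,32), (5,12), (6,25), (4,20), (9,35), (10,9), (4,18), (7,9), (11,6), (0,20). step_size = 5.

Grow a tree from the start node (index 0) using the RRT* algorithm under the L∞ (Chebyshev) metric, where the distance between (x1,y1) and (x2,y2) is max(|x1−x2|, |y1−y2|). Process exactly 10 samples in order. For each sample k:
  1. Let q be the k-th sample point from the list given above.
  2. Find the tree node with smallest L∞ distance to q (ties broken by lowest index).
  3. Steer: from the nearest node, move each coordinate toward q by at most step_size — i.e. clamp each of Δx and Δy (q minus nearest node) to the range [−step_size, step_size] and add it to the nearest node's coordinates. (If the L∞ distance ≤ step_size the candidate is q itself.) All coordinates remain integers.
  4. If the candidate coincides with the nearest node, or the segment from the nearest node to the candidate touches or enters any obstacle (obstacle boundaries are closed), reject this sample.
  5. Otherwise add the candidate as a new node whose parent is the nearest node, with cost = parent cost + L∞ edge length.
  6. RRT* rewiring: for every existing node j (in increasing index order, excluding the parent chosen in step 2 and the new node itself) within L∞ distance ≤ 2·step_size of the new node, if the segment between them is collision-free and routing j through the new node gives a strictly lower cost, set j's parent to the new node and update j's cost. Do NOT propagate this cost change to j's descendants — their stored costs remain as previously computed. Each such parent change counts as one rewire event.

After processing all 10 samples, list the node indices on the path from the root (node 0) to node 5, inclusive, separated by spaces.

Path: 0 1 2 3 4 5

1. q=(12,32) nearest=0 d=32 new=(5,5) → add node 1 parent=0 cost=5
2. q=(5,12) nearest=1 d=7 new=(5,10) → add node 2 parent=1 cost=10
3. q=(6,25) nearest=2 d=15 new=(6,15) → add node 3 parent=2 cost=15
4. q=(4,20) nearest=3 d=5 new=(4,20) → add node 4 parent=3 cost=20
5. q=(9,35) nearest=4 d=15 new=(9,25) → add node 5 parent=4 cost=25
6. q=(10,9) nearest=1 d=5 new=(10,9) → add node 6 parent=1 cost=10
7. q=(4,18) nearest=4 d=2 new=(4,18) → add node 7 parent=4 cost=22
8. q=(7,9) nearest=2 d=2 new=(7,9) → add node 8 parent=2 cost=12; rewire 7→8 (21<22)
9. q=(11,6) nearest=6 d=3 new=(11,6) → add node 9 parent=6 cost=13
10. q=(0,20) nearest=4 d=4 new=(0,20) → add node 10 parent=4 cost=24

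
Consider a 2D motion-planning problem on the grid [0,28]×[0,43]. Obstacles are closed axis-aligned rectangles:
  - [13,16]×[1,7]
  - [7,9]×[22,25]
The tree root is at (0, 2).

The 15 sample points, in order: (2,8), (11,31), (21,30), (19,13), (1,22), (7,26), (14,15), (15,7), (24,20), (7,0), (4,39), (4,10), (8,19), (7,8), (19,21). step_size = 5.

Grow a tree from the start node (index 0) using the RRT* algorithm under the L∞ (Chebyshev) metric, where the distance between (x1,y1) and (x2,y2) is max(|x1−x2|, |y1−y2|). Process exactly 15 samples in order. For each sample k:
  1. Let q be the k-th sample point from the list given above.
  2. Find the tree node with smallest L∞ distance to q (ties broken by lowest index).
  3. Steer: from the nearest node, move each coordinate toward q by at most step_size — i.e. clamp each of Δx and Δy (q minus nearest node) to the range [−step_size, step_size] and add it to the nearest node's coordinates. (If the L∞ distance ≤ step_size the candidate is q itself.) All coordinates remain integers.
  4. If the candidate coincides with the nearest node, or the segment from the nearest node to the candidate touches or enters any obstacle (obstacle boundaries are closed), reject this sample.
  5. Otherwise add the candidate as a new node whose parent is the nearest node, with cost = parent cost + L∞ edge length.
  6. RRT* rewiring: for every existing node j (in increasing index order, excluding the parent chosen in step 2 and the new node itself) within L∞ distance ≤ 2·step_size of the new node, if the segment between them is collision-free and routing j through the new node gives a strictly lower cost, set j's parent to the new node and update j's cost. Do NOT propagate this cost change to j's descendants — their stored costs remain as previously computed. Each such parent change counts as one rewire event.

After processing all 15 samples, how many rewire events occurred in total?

1. q=(2,8) nearest=0 d=6 new=(2,7) → add node 1 parent=0 cost=5
2. q=(11,31) nearest=1 d=24 new=(7,12) → add node 2 parent=1 cost=10
3. q=(21,30) nearest=2 d=18 new=(12,17) → add node 3 parent=2 cost=15
4. q=(19,13) nearest=3 d=7 new=(17,13) → add node 4 parent=3 cost=20
5. q=(1,22) nearest=2 d=10 new=(2,17) → add node 5 parent=2 cost=15
6. q=(7,26) nearest=3 d=9 new=(7,22) → blocked by [7,9]×[22,25], reject
7. q=(14,15) nearest=3 d=2 new=(14,15) → add node 6 parent=3 cost=17
8. q=(15,7) nearest=4 d=6 new=(15,8) → add node 7 parent=4 cost=25
9. q=(24,20) nearest=4 d=7 new=(22,18) → add node 8 parent=4 cost=25
10. q=(7,0) nearest=0 d=7 new=(5,0) → add node 9 parent=0 cost=5
11. q=(4,39) nearest=8 d=21 new=(17,23) → add node 10 parent=8 cost=30
12. q=(4,10) nearest=1 d=3 new=(4,10) → add node 11 parent=1 cost=8
13. q=(8,19) nearest=3 d=4 new=(8,19) → add node 12 parent=3 cost=19; rewire 10→12 (28<30)
14. q=(7,8) nearest=11 d=3 new=(7,8) → add node 13 parent=11 cost=11; rewire 7→13 (19<25)
15. q=(19,21) nearest=10 d=2 new=(19,21) → add node 14 parent=10 cost=30

Rewire events: 2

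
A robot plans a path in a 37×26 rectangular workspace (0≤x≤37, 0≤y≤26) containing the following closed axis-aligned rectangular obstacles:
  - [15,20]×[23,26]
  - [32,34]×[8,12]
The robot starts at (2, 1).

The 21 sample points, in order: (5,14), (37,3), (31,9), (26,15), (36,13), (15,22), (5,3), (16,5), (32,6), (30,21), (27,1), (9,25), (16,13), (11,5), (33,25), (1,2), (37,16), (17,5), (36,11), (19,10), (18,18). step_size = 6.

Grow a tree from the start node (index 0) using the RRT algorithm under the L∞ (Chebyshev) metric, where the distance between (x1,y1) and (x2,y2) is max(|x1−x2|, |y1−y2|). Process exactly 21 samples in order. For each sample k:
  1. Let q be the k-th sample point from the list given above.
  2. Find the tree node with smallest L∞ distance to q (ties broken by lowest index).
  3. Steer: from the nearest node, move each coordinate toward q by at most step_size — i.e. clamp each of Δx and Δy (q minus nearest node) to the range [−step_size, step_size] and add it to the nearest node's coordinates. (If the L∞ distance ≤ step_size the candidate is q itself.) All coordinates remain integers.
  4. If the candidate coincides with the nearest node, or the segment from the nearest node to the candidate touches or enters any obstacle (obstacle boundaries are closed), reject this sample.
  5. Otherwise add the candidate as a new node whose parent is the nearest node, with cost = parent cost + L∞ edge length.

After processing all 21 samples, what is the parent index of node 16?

Parent of node 16: 0

1. q=(5,14) nearest=0 d=13 new=(5,7) → add node 1 parent=0 cost=6
2. q=(37,3) nearest=1 d=32 new=(11,3) → add node 2 parent=1 cost=12
3. q=(31,9) nearest=2 d=20 new=(17,9) → add node 3 parent=2 cost=18
4. q=(26,15) nearest=3 d=9 new=(23,15) → add node 4 parent=3 cost=24
5. q=(36,13) nearest=4 d=13 new=(29,13) → add node 5 parent=4 cost=30
6. q=(15,22) nearest=4 d=8 new=(17,21) → add node 6 parent=4 cost=30
7. q=(5,3) nearest=0 d=3 new=(5,3) → add node 7 parent=0 cost=3
8. q=(16,5) nearest=3 d=4 new=(16,5) → add node 8 parent=3 cost=22
9. q=(32,6) nearest=5 d=7 new=(32,7) → add node 9 parent=5 cost=36
10. q=(30,21) nearest=4 d=7 new=(29,21) → add node 10 parent=4 cost=30
11. q=(27,1) nearest=9 d=6 new=(27,1) → add node 11 parent=9 cost=42
12. q=(9,25) nearest=6 d=8 new=(11,25) → add node 12 parent=6 cost=36
13. q=(16,13) nearest=3 d=4 new=(16,13) → add node 13 parent=3 cost=22
14. q=(11,5) nearest=2 d=2 new=(11,5) → add node 14 parent=2 cost=14
15. q=(33,25) nearest=10 d=4 new=(33,25) → add node 15 parent=10 cost=34
16. q=(1,2) nearest=0 d=1 new=(1,2) → add node 16 parent=0 cost=1
17. q=(37,16) nearest=5 d=8 new=(35,16) → add node 17 parent=5 cost=36
18. q=(17,5) nearest=8 d=1 new=(17,5) → add node 18 parent=8 cost=23
19. q=(36,11) nearest=9 d=4 new=(36,11) → blocked by [32,34]×[8,12], reject
20. q=(19,10) nearest=3 d=2 new=(19,10) → add node 19 parent=3 cost=20
21. q=(18,18) nearest=6 d=3 new=(18,18) → add node 20 parent=6 cost=33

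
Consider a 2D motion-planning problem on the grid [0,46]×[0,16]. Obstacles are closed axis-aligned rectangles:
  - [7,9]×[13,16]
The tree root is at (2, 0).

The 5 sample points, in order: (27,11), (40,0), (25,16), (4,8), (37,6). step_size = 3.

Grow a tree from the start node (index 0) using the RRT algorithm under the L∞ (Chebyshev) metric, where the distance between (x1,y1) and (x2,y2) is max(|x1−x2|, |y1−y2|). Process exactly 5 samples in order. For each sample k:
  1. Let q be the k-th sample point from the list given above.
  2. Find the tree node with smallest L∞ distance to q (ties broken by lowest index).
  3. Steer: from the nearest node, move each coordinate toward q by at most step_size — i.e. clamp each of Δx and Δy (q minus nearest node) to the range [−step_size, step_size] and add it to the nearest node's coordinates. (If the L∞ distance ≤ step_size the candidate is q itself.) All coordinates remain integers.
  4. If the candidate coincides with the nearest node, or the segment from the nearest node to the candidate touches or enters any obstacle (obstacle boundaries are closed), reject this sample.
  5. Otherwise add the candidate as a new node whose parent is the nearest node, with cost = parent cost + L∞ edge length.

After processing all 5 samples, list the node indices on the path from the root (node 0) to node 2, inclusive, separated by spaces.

1. q=(27,11) nearest=0 d=25 new=(5,3) → add node 1 parent=0 cost=3
2. q=(40,0) nearest=1 d=35 new=(8,0) → add node 2 parent=1 cost=6
3. q=(25,16) nearest=2 d=17 new=(11,3) → add node 3 parent=2 cost=9
4. q=(4,8) nearest=1 d=5 new=(4,6) → add node 4 parent=1 cost=6
5. q=(37,6) nearest=3 d=26 new=(14,6) → add node 5 parent=3 cost=12

Path: 0 1 2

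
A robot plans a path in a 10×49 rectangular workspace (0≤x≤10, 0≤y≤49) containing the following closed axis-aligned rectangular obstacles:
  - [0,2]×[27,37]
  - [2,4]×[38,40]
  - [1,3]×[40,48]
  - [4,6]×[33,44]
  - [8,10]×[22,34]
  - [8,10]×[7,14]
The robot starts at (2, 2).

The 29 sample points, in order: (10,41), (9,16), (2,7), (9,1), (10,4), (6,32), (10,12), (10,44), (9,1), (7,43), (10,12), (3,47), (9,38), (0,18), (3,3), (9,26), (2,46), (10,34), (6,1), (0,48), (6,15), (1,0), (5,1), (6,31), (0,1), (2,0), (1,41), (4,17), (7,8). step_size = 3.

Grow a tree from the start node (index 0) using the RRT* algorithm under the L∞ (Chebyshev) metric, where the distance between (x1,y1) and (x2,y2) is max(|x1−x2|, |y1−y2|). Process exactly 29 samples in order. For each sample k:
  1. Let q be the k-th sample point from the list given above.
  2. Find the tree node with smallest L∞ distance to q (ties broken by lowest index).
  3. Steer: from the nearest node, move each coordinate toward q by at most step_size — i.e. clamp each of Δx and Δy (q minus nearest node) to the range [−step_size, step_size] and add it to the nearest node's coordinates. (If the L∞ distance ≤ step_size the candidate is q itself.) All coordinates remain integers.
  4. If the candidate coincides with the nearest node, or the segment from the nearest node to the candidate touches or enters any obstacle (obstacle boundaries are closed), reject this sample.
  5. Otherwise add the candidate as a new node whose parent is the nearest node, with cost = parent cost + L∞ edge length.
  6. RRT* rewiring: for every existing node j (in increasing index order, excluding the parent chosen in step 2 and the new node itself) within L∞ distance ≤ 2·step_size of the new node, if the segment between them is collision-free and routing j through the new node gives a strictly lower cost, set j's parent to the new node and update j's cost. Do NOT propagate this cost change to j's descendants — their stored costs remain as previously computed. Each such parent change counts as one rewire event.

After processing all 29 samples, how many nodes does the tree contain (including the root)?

Node count: 24

1. q=(10,41) nearest=0 d=39 new=(5,5) → add node 1 parent=0 cost=3
2. q=(9,16) nearest=1 d=11 new=(8,8) → blocked by [8,10]×[7,14], reject
3. q=(2,7) nearest=1 d=3 new=(2,7) → add node 2 parent=1 cost=6
4. q=(9,1) nearest=1 d=4 new=(8,2) → add node 3 parent=1 cost=6
5. q=(10,4) nearest=3 d=2 new=(10,4) → add node 4 parent=3 cost=8
6. q=(6,32) nearest=2 d=25 new=(5,10) → add node 5 parent=2 cost=9
7. q=(10,12) nearest=5 d=5 new=(8,12) → blocked by [8,10]×[7,14], reject
8. q=(10,44) nearest=5 d=34 new=(8,13) → blocked by [8,10]×[7,14], reject
9. q=(9,1) nearest=3 d=1 new=(9,1) → add node 6 parent=3 cost=7
10. q=(7,43) nearest=5 d=33 new=(7,13) → add node 7 parent=5 cost=12
11. q=(10,12) nearest=7 d=3 new=(10,12) → blocked by [8,10]×[7,14], reject
12. q=(3,47) nearest=7 d=34 new=(4,16) → add node 8 parent=7 cost=15
13. q=(9,38) nearest=8 d=22 new=(7,19) → add node 9 parent=8 cost=18
14. q=(0,18) nearest=8 d=4 new=(1,18) → add node 10 parent=8 cost=18
15. q=(3,3) nearest=0 d=1 new=(3,3) → add node 11 parent=0 cost=1; rewire 2→11 (5<6)
16. q=(9,26) nearest=9 d=7 new=(9,22) → blocked by [8,10]×[22,34], reject
17. q=(2,46) nearest=9 d=27 new=(4,22) → add node 12 parent=9 cost=21
18. q=(10,34) nearest=12 d=12 new=(7,25) → add node 13 parent=12 cost=24
19. q=(6,1) nearest=3 d=2 new=(6,1) → add node 14 parent=3 cost=8
20. q=(0,48) nearest=13 d=23 new=(4,28) → add node 15 parent=13 cost=27
21. q=(6,15) nearest=7 d=2 new=(6,15) → add node 16 parent=7 cost=14
22. q=(1,0) nearest=0 d=2 new=(1,0) → add node 17 parent=0 cost=2; rewire 14→17 (7<8)
23. q=(5,1) nearest=14 d=1 new=(5,1) → add node 18 parent=14 cost=8
24. q=(6,31) nearest=15 d=3 new=(6,31) → add node 19 parent=15 cost=30
25. q=(0,1) nearest=17 d=1 new=(0,1) → add node 20 parent=17 cost=3
26. q=(2,0) nearest=17 d=1 new=(2,0) → add node 21 parent=17 cost=3; rewire 18→21 (6<8)
27. q=(1,41) nearest=19 d=10 new=(3,34) → blocked by [4,6]×[33,44], reject
28. q=(4,17) nearest=8 d=1 new=(4,17) → add node 22 parent=8 cost=16
29. q=(7,8) nearest=5 d=2 new=(7,8) → add node 23 parent=5 cost=11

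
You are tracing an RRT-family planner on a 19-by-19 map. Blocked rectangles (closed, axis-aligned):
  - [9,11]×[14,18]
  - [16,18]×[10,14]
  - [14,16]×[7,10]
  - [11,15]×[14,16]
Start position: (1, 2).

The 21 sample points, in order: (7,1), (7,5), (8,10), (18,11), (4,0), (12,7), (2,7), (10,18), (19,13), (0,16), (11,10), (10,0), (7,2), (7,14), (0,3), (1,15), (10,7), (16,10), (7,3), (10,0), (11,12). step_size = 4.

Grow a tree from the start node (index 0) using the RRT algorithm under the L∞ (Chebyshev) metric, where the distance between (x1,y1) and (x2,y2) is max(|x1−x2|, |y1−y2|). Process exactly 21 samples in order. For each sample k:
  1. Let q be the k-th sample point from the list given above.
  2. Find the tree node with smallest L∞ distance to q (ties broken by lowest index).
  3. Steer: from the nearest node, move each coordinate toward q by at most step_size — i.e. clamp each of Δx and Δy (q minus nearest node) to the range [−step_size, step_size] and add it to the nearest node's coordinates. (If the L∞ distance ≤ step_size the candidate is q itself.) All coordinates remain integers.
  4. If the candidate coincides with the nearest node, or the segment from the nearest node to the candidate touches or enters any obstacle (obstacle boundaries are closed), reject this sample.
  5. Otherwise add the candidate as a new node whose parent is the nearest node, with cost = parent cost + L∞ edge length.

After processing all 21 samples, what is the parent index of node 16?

1. q=(7,1) nearest=0 d=6 new=(5,1) → add node 1 parent=0 cost=4
2. q=(7,5) nearest=1 d=4 new=(7,5) → add node 2 parent=1 cost=8
3. q=(8,10) nearest=2 d=5 new=(8,9) → add node 3 parent=2 cost=12
4. q=(18,11) nearest=3 d=10 new=(12,11) → add node 4 parent=3 cost=16
5. q=(4,0) nearest=1 d=1 new=(4,0) → add node 5 parent=1 cost=5
6. q=(12,7) nearest=3 d=4 new=(12,7) → add node 6 parent=3 cost=16
7. q=(2,7) nearest=0 d=5 new=(2,6) → add node 7 parent=0 cost=4
8. q=(10,18) nearest=4 d=7 new=(10,15) → blocked by [9,11]×[14,18], reject
9. q=(19,13) nearest=4 d=7 new=(16,13) → blocked by [16,18]×[10,14], reject
10. q=(0,16) nearest=3 d=8 new=(4,13) → add node 8 parent=3 cost=16
11. q=(11,10) nearest=4 d=1 new=(11,10) → add node 9 parent=4 cost=17
12. q=(10,0) nearest=1 d=5 new=(9,0) → add node 10 parent=1 cost=8
13. q=(7,2) nearest=1 d=2 new=(7,2) → add node 11 parent=1 cost=6
14. q=(7,14) nearest=8 d=3 new=(7,14) → add node 12 parent=8 cost=19
15. q=(0,3) nearest=0 d=1 new=(0,3) → add node 13 parent=0 cost=1
16. q=(1,15) nearest=8 d=3 new=(1,15) → add node 14 parent=8 cost=19
17. q=(10,7) nearest=3 d=2 new=(10,7) → add node 15 parent=3 cost=14
18. q=(16,10) nearest=4 d=4 new=(16,10) → blocked by [16,18]×[10,14], reject
19. q=(7,3) nearest=11 d=1 new=(7,3) → add node 16 parent=11 cost=7
20. q=(10,0) nearest=10 d=1 new=(10,0) → add node 17 parent=10 cost=9
21. q=(11,12) nearest=4 d=1 new=(11,12) → add node 18 parent=4 cost=17

Parent of node 16: 11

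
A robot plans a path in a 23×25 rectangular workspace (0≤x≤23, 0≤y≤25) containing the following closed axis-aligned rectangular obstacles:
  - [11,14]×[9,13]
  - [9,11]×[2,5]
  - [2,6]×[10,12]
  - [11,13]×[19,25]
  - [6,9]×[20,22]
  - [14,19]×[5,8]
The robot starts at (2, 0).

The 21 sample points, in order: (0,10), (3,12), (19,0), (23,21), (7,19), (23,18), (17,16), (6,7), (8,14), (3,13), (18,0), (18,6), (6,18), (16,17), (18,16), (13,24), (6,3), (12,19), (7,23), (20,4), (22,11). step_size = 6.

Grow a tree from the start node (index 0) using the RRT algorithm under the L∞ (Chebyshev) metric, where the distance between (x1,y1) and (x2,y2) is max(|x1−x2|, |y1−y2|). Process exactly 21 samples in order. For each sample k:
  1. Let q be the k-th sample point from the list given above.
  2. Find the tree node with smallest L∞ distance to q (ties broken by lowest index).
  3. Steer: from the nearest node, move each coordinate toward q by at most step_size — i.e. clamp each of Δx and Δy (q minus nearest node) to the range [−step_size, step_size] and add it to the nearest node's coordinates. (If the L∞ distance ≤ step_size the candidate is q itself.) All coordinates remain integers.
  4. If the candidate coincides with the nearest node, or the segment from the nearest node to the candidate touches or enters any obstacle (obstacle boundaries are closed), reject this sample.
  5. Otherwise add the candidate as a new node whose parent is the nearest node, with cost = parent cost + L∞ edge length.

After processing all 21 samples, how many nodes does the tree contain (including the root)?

Node count: 14

1. q=(0,10) nearest=0 d=10 new=(0,6) → add node 1 parent=0 cost=6
2. q=(3,12) nearest=1 d=6 new=(3,12) → blocked by [2,6]×[10,12], reject
3. q=(19,0) nearest=0 d=17 new=(8,0) → add node 2 parent=0 cost=6
4. q=(23,21) nearest=0 d=21 new=(8,6) → add node 3 parent=0 cost=6
5. q=(7,19) nearest=1 d=13 new=(6,12) → blocked by [2,6]×[10,12], reject
6. q=(23,18) nearest=3 d=15 new=(14,12) → blocked by [11,14]×[9,13], reject
7. q=(17,16) nearest=3 d=10 new=(14,12) → blocked by [11,14]×[9,13], reject
8. q=(6,7) nearest=3 d=2 new=(6,7) → add node 4 parent=3 cost=8
9. q=(8,14) nearest=4 d=7 new=(8,13) → add node 5 parent=4 cost=14
10. q=(3,13) nearest=5 d=5 new=(3,13) → add node 6 parent=5 cost=19
11. q=(18,0) nearest=2 d=10 new=(14,0) → add node 7 parent=2 cost=12
12. q=(18,6) nearest=7 d=6 new=(18,6) → blocked by [14,19]×[5,8], reject
13. q=(6,18) nearest=5 d=5 new=(6,18) → add node 8 parent=5 cost=19
14. q=(16,17) nearest=5 d=8 new=(14,17) → add node 9 parent=5 cost=20
15. q=(18,16) nearest=9 d=4 new=(18,16) → add node 10 parent=9 cost=24
16. q=(13,24) nearest=8 d=7 new=(12,24) → blocked by [11,13]×[19,25], reject
17. q=(6,3) nearest=2 d=3 new=(6,3) → add node 11 parent=2 cost=9
18. q=(12,19) nearest=9 d=2 new=(12,19) → blocked by [11,13]×[19,25], reject
19. q=(7,23) nearest=8 d=5 new=(7,23) → blocked by [6,9]×[20,22], reject
20. q=(20,4) nearest=7 d=6 new=(20,4) → add node 12 parent=7 cost=18
21. q=(22,11) nearest=10 d=5 new=(22,11) → add node 13 parent=10 cost=29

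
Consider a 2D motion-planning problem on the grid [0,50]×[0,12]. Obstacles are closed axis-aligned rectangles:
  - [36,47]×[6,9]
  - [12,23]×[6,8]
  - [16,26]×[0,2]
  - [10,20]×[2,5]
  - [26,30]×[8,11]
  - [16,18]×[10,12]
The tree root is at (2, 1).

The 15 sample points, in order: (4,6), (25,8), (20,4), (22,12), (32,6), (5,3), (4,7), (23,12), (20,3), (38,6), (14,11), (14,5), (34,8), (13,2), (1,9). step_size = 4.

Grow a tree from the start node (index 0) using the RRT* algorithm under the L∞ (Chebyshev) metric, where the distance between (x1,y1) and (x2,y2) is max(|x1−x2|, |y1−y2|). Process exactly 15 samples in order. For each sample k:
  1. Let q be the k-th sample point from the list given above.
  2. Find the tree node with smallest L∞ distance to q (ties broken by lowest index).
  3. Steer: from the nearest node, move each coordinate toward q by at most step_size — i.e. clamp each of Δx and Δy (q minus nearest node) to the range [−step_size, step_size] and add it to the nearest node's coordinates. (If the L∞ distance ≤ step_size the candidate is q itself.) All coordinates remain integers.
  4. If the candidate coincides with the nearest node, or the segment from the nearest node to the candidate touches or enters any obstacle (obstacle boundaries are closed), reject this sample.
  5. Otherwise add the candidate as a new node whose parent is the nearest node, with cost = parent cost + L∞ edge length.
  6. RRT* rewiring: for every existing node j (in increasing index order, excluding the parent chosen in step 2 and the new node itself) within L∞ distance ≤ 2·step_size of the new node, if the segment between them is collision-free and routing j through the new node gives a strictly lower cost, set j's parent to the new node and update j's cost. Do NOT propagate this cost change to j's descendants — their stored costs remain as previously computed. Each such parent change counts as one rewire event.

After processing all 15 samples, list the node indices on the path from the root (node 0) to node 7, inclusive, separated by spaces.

1. q=(4,6) nearest=0 d=5 new=(4,5) → add node 1 parent=0 cost=4
2. q=(25,8) nearest=1 d=21 new=(8,8) → add node 2 parent=1 cost=8
3. q=(20,4) nearest=2 d=12 new=(12,4) → blocked by [10,20]×[2,5], reject
4. q=(22,12) nearest=2 d=14 new=(12,12) → add node 3 parent=2 cost=12
5. q=(32,6) nearest=3 d=20 new=(16,8) → blocked by [12,23]×[6,8], reject
6. q=(5,3) nearest=1 d=2 new=(5,3) → add node 4 parent=1 cost=6
7. q=(4,7) nearest=1 d=2 new=(4,7) → add node 5 parent=1 cost=6
8. q=(23,12) nearest=3 d=11 new=(16,12) → blocked by [16,18]×[10,12], reject
9. q=(20,3) nearest=3 d=9 new=(16,8) → blocked by [12,23]×[6,8], reject
10. q=(38,6) nearest=3 d=26 new=(16,8) → blocked by [12,23]×[6,8], reject
11. q=(14,11) nearest=3 d=2 new=(14,11) → add node 6 parent=3 cost=14
12. q=(14,5) nearest=2 d=6 new=(12,5) → blocked by [10,20]×[2,5], reject
13. q=(34,8) nearest=6 d=20 new=(18,8) → blocked by [12,23]×[6,8], reject
14. q=(13,2) nearest=2 d=6 new=(12,4) → blocked by [10,20]×[2,5], reject
15. q=(1,9) nearest=5 d=3 new=(1,9) → add node 7 parent=5 cost=9

Path: 0 1 5 7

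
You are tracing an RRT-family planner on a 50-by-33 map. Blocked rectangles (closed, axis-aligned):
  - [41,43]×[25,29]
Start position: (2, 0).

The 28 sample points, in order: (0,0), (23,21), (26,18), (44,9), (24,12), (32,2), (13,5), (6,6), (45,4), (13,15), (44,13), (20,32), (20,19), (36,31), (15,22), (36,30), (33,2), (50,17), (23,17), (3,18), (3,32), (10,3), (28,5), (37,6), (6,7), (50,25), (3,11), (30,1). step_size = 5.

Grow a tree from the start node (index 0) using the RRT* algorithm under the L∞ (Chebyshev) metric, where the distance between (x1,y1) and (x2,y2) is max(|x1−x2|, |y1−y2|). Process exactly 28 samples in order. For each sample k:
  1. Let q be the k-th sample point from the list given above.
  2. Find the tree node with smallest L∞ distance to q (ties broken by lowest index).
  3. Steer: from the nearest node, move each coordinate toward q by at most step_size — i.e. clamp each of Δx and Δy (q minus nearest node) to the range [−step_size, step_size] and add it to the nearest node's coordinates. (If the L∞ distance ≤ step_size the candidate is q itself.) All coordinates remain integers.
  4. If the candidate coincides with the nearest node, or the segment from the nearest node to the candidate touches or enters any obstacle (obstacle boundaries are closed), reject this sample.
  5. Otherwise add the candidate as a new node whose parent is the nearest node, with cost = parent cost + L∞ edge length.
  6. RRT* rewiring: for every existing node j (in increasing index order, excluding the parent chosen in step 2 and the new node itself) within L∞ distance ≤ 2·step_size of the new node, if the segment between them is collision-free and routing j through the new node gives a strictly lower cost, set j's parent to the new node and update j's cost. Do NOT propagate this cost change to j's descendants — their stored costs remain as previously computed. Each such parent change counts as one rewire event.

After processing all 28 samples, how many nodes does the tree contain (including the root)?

1. q=(0,0) nearest=0 d=2 new=(0,0) → add node 1 parent=0 cost=2
2. q=(23,21) nearest=0 d=21 new=(7,5) → add node 2 parent=0 cost=5
3. q=(26,18) nearest=2 d=19 new=(12,10) → add node 3 parent=2 cost=10
4. q=(44,9) nearest=3 d=32 new=(17,9) → add node 4 parent=3 cost=15
5. q=(24,12) nearest=4 d=7 new=(22,12) → add node 5 parent=4 cost=20
6. q=(32,2) nearest=5 d=10 new=(27,7) → add node 6 parent=5 cost=25
7. q=(13,5) nearest=4 d=4 new=(13,5) → add node 7 parent=4 cost=19
8. q=(6,6) nearest=2 d=1 new=(6,6) → add node 8 parent=2 cost=6; rewire 7→8 (13<19)
9. q=(45,4) nearest=6 d=18 new=(32,4) → add node 9 parent=6 cost=30
10. q=(13,15) nearest=3 d=5 new=(13,15) → add node 10 parent=3 cost=15
11. q=(44,13) nearest=9 d=12 new=(37,9) → add node 11 parent=9 cost=35
12. q=(20,32) nearest=10 d=17 new=(18,20) → add node 12 parent=10 cost=20
13. q=(20,19) nearest=12 d=2 new=(20,19) → add node 13 parent=12 cost=22
14. q=(36,31) nearest=13 d=16 new=(25,24) → add node 14 parent=13 cost=27
15. q=(15,22) nearest=12 d=3 new=(15,22) → add node 15 parent=12 cost=23
16. q=(36,30) nearest=14 d=11 new=(30,29) → add node 16 parent=14 cost=32
17. q=(33,2) nearest=9 d=2 new=(33,2) → add node 17 parent=9 cost=32
18. q=(50,17) nearest=11 d=13 new=(42,14) → add node 18 parent=11 cost=40
19. q=(23,17) nearest=13 d=3 new=(23,17) → add node 19 parent=13 cost=25
20. q=(3,18) nearest=3 d=9 new=(7,15) → add node 20 parent=3 cost=15
21. q=(3,32) nearest=15 d=12 new=(10,27) → add node 21 parent=15 cost=28
22. q=(10,3) nearest=2 d=3 new=(10,3) → add node 22 parent=2 cost=8; rewire 7→22 (11<13)
23. q=(28,5) nearest=6 d=2 new=(28,5) → add node 23 parent=6 cost=27
24. q=(37,6) nearest=11 d=3 new=(37,6) → add node 24 parent=11 cost=38
25. q=(6,7) nearest=8 d=1 new=(6,7) → add node 25 parent=8 cost=7
26. q=(50,25) nearest=18 d=11 new=(47,19) → add node 26 parent=18 cost=45
27. q=(3,11) nearest=20 d=4 new=(3,11) → add node 27 parent=20 cost=19
28. q=(30,1) nearest=9 d=3 new=(30,1) → add node 28 parent=9 cost=33

Node count: 29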